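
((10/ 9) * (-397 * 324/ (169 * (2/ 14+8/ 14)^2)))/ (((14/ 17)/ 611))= -79935156/ 65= -1229771.63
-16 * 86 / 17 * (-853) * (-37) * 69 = -176266328.47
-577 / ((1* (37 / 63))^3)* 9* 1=-1298494071 / 50653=-25635.09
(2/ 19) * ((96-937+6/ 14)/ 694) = -5884/ 46151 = -0.13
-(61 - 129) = 68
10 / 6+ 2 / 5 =31 / 15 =2.07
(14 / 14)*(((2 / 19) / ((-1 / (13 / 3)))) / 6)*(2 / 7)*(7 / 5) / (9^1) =-0.00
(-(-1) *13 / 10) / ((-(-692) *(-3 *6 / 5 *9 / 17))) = -221 / 224208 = -0.00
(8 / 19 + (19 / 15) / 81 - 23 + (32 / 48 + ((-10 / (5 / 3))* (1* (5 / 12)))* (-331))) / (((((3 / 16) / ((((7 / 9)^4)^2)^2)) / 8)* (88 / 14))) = 12585634628383368892144 / 128330913178934248455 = 98.07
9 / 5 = 1.80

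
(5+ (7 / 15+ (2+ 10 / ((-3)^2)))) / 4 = 193 / 90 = 2.14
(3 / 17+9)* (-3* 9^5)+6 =-27634830 / 17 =-1625578.24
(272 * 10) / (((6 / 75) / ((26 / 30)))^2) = 2873000 / 9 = 319222.22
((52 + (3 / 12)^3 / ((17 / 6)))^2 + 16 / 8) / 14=193.33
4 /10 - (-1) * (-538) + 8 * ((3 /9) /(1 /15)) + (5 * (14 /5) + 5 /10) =-4831 /10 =-483.10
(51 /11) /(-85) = -3 /55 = -0.05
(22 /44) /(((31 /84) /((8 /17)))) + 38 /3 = 21034 /1581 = 13.30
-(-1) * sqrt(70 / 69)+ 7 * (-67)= -469+ sqrt(4830) / 69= -467.99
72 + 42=114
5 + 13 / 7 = 48 / 7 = 6.86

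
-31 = -31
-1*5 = -5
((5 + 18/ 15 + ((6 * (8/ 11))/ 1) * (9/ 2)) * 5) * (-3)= -4263/ 11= -387.55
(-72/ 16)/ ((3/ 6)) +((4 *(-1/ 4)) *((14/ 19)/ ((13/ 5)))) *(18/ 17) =-9.30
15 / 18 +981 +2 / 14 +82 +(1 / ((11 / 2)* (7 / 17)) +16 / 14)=70327 / 66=1065.56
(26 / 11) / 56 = 13 / 308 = 0.04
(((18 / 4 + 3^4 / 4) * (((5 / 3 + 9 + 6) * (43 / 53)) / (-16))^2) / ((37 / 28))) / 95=17796625 / 126382528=0.14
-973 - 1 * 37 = -1010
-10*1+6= -4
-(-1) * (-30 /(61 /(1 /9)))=-10 /183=-0.05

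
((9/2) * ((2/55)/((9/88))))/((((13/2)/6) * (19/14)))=1344/1235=1.09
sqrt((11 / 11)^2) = 1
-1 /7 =-0.14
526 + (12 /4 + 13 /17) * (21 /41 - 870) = -112642 /41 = -2747.37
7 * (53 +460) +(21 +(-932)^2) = 872236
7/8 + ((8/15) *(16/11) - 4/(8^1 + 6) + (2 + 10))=123493/9240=13.37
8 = 8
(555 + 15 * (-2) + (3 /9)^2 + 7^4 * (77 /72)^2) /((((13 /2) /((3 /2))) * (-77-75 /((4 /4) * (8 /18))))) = -16957705 /5520528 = -3.07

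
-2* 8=-16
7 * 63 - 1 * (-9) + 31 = 481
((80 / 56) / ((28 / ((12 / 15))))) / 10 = 1 / 245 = 0.00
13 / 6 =2.17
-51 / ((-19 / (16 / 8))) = 102 / 19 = 5.37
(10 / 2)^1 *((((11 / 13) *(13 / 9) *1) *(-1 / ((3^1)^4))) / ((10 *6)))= -0.00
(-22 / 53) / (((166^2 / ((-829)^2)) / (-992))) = 3749586896 / 365117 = 10269.55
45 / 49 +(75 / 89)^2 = 632070 / 388129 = 1.63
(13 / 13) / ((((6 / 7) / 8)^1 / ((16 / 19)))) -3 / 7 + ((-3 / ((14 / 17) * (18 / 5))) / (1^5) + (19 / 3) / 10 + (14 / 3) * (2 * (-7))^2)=2451773 / 2660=921.72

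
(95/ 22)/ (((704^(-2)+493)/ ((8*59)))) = 53166080/ 12859931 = 4.13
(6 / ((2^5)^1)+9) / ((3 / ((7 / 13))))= 343 / 208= 1.65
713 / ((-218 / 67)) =-219.13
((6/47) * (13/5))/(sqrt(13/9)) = 18 * sqrt(13)/235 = 0.28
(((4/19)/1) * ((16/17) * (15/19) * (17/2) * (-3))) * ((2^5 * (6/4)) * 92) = -6359040/361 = -17615.07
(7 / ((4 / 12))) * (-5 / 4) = -105 / 4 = -26.25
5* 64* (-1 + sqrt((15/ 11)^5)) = -320 + 72000* sqrt(165)/ 1331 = 374.86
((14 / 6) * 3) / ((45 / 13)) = 91 / 45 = 2.02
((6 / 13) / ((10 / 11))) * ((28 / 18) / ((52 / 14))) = 539 / 2535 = 0.21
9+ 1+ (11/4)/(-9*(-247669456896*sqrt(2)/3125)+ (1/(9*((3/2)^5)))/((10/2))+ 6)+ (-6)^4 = 22905261352238284800000*sqrt(2)/11882217367861096528401788046887+ 124145407059412736527199743238484751/95057738942888772227214304375096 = 1306.00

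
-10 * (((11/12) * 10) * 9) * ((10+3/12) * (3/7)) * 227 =-23034825/28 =-822672.32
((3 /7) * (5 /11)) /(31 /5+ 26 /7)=75 /3817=0.02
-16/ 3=-5.33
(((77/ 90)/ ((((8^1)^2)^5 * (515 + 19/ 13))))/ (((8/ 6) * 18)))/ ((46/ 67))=67067/ 716296434965544960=0.00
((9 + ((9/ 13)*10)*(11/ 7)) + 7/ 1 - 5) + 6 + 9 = 3356/ 91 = 36.88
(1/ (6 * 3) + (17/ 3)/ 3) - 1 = 17/ 18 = 0.94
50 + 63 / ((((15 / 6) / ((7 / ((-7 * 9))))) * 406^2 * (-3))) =8830501 / 176610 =50.00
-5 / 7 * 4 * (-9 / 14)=90 / 49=1.84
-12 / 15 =-4 / 5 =-0.80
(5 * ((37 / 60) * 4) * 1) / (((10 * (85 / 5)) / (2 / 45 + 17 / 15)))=1961 / 22950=0.09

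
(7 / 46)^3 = 343 / 97336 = 0.00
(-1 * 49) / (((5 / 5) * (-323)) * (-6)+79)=-49 / 2017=-0.02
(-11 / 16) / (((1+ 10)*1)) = -1 / 16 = -0.06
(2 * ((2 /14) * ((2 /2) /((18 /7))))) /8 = 1 /72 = 0.01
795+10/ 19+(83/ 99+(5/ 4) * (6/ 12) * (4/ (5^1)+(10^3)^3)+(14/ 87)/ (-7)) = 68186336933837/ 109098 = 625000796.84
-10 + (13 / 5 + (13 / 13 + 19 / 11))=-257 / 55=-4.67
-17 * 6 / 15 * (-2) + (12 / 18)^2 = 632 / 45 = 14.04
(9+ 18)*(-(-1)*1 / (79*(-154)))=-27 / 12166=-0.00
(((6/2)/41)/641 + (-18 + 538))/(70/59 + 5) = 806301257/9592565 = 84.05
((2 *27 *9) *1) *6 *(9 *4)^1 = 104976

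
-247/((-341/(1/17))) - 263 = -1524364/5797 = -262.96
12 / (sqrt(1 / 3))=12 * sqrt(3)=20.78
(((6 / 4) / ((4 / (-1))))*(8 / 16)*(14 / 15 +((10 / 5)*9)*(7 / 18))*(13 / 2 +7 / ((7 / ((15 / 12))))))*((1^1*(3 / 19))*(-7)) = 77469 / 6080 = 12.74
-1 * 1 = -1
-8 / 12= -2 / 3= -0.67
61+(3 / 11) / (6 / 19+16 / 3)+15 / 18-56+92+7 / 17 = 8877956 / 90321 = 98.29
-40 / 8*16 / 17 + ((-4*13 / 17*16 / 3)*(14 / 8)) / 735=-25408 / 5355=-4.74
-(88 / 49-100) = 4812 / 49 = 98.20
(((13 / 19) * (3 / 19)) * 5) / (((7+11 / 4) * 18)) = 10 / 3249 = 0.00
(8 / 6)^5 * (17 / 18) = 3.98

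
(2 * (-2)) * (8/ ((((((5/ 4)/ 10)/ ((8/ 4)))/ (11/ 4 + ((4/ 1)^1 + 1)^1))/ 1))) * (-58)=230144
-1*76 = -76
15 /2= 7.50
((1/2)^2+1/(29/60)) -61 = -6807/116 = -58.68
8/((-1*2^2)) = -2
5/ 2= 2.50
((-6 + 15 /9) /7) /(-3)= 13 /63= 0.21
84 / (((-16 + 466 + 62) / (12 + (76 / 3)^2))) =107.26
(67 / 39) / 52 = 0.03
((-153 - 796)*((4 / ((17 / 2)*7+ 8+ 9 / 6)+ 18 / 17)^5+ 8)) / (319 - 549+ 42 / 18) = 20520754490145030056 / 505579562254438173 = 40.59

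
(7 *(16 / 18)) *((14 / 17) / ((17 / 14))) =10976 / 2601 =4.22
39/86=0.45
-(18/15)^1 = -6/5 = -1.20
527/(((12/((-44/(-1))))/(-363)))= -701437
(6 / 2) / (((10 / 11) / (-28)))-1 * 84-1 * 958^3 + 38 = -4396090252 / 5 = -879218050.40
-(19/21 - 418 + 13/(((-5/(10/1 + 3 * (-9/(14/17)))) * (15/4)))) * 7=70227/25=2809.08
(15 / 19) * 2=1.58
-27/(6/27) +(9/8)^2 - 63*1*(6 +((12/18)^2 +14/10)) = -196619/320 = -614.43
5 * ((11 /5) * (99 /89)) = 1089 /89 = 12.24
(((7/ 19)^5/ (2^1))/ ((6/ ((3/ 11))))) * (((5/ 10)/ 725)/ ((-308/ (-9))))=21609/ 6950905112800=0.00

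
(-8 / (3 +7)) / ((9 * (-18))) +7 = 2837 / 405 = 7.00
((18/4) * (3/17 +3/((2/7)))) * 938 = 1532223/34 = 45065.38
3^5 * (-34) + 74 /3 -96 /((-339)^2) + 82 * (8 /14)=-732089408 /89383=-8190.48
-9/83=-0.11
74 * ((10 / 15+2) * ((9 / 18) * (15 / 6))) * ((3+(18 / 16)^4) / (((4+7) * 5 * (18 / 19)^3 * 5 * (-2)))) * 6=-1594518589 / 109486080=-14.56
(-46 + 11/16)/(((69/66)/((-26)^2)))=-1347775/46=-29299.46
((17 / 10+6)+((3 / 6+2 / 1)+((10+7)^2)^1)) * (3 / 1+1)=5984 / 5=1196.80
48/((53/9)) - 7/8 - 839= -352651/424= -831.72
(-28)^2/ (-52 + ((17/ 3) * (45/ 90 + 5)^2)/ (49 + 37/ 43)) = -20170752/ 1249405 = -16.14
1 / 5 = 0.20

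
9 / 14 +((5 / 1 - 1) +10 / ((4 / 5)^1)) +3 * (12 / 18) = 134 / 7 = 19.14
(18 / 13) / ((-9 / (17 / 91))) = -34 / 1183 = -0.03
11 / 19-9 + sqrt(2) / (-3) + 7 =-27 / 19-sqrt(2) / 3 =-1.89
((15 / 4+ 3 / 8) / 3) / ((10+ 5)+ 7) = 0.06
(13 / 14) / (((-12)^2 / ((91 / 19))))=169 / 5472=0.03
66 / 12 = 11 / 2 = 5.50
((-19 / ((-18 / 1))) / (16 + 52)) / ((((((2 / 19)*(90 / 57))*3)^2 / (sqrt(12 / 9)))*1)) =0.07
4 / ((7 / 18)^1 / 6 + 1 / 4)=216 / 17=12.71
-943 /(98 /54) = -25461 /49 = -519.61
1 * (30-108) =-78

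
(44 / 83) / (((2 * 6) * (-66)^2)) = 1 / 98604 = 0.00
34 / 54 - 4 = -91 / 27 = -3.37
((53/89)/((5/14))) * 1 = 742/445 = 1.67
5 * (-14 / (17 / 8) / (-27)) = 560 / 459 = 1.22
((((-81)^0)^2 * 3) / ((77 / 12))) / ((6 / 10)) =60 / 77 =0.78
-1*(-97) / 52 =97 / 52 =1.87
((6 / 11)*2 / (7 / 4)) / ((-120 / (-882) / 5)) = 252 / 11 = 22.91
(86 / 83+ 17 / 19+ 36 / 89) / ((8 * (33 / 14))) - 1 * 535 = -3303144807 / 6175532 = -534.88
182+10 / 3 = 556 / 3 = 185.33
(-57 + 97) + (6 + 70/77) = 516/11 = 46.91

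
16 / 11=1.45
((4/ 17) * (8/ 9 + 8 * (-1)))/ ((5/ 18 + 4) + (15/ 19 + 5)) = -9728/ 58531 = -0.17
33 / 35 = 0.94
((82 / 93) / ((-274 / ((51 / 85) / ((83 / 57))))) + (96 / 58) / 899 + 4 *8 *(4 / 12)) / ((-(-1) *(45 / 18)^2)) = 6120622636 / 3586129125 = 1.71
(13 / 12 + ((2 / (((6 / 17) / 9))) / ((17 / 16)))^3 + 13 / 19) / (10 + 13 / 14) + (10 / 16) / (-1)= 705987007 / 69768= 10119.07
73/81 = 0.90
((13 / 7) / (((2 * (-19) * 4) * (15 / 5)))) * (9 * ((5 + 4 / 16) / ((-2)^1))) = 117 / 1216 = 0.10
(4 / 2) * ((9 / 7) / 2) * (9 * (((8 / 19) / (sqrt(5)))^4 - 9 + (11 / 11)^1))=-301552632 / 3258025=-92.56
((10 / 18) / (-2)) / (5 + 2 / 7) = -35 / 666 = -0.05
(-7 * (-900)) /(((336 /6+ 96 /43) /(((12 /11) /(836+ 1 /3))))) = 1219050 /8638487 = 0.14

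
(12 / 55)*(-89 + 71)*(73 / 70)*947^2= -7070442156 / 1925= -3672956.96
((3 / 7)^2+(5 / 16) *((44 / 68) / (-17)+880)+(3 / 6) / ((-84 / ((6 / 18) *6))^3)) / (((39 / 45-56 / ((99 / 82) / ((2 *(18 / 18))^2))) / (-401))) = 64972063686475 / 108735578364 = 597.52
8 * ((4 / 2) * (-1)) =-16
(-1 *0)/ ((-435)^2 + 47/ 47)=0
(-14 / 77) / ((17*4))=-1 / 374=-0.00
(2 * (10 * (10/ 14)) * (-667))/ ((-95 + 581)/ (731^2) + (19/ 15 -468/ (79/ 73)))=22.10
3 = 3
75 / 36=25 / 12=2.08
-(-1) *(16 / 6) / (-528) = -1 / 198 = -0.01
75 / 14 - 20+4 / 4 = -13.64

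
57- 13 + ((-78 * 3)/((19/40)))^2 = 87625484/361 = 242729.87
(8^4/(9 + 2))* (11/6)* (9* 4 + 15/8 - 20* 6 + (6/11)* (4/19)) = -11700992/209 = -55985.61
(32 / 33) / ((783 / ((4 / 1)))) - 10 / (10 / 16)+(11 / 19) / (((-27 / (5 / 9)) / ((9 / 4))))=-31463131 / 1963764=-16.02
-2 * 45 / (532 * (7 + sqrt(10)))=-15 / 494 + 15 * sqrt(10) / 3458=-0.02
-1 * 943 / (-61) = 943 / 61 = 15.46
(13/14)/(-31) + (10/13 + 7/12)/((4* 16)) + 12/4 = 6480475/2166528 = 2.99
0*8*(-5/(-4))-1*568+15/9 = -566.33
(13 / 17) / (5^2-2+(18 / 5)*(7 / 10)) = 325 / 10846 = 0.03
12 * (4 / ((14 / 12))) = 288 / 7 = 41.14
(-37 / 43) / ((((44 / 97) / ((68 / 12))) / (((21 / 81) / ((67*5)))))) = -427091 / 51339420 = -0.01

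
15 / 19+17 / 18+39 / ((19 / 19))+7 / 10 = 35426 / 855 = 41.43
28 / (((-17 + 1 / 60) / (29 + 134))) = -273840 / 1019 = -268.73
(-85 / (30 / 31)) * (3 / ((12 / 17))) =-8959 / 24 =-373.29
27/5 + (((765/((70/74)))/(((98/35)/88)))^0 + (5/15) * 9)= 47/5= 9.40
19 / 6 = 3.17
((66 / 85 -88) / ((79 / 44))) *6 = -1957296 / 6715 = -291.48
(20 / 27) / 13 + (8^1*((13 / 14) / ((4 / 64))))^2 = 242971604 / 17199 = 14127.08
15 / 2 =7.50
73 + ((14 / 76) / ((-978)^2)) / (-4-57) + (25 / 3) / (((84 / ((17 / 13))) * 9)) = 73.01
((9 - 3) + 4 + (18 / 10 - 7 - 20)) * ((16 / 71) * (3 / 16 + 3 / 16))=-456 / 355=-1.28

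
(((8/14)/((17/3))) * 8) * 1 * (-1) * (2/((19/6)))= -1152/2261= -0.51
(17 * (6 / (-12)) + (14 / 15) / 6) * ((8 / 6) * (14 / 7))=-3004 / 135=-22.25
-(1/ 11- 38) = 417/ 11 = 37.91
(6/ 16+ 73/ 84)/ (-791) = -209/ 132888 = -0.00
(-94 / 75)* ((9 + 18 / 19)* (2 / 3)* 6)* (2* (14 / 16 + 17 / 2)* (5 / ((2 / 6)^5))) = -21585690 / 19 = -1136088.95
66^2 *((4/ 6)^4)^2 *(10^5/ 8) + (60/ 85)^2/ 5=2238016104976/ 1053405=2124554.28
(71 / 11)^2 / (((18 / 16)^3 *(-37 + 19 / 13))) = -16776448 / 20376279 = -0.82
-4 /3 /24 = -1 /18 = -0.06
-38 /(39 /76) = -2888 /39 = -74.05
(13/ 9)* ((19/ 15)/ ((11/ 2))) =494/ 1485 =0.33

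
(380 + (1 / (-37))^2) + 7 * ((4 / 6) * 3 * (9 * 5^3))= 22081971 / 1369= 16130.00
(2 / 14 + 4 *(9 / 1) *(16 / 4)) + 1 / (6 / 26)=3118 / 21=148.48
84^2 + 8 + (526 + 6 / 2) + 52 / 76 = 7593.68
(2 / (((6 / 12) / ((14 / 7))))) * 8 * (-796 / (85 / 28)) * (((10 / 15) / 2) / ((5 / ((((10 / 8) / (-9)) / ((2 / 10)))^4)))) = -87062500 / 334611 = -260.19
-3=-3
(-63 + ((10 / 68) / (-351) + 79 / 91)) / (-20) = 5190407 / 1670760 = 3.11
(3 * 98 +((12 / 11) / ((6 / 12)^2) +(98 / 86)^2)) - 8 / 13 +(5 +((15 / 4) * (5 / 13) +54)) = 380205737 / 1057628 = 359.49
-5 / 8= -0.62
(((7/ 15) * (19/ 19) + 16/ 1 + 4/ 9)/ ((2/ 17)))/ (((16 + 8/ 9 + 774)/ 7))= 90559/ 71180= 1.27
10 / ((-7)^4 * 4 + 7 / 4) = 0.00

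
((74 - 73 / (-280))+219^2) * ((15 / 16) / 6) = 13449873 / 1792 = 7505.51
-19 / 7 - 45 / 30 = -59 / 14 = -4.21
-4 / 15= -0.27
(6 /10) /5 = 0.12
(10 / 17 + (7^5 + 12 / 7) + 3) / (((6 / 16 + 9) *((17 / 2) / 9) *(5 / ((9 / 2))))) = 432143424 / 252875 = 1708.92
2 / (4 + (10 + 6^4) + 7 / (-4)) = 8 / 5233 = 0.00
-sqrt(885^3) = -885*sqrt(885) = -26327.82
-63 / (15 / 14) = -294 / 5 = -58.80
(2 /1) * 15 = 30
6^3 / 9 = 24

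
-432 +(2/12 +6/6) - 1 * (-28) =-2417/6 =-402.83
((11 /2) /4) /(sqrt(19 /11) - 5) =-605 /2048 - 11 *sqrt(209) /2048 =-0.37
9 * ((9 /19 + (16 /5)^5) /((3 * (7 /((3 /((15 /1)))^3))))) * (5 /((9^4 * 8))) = 19951069 /181794375000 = 0.00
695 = 695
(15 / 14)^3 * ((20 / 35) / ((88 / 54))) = 91125 / 211288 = 0.43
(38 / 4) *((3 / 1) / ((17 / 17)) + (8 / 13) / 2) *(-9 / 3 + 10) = 5719 / 26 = 219.96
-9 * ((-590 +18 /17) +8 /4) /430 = 44901 /3655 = 12.28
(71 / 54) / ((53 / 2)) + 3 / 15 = 1786 / 7155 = 0.25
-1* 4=-4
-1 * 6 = -6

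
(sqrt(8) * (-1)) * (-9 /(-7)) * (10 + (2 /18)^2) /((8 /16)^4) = -25952 * sqrt(2) /63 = -582.57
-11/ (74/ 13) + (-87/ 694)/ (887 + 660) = -38383453/ 19861933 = -1.93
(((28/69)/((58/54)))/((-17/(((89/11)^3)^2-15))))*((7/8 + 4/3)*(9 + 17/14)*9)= -4622424305254119/3652314578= -1265615.05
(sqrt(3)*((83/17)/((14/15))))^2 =4650075/56644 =82.09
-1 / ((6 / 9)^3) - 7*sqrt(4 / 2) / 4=-27 / 8 - 7*sqrt(2) / 4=-5.85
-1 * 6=-6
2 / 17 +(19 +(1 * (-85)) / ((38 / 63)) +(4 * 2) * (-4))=-99357 / 646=-153.80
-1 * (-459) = 459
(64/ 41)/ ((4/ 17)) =272/ 41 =6.63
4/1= 4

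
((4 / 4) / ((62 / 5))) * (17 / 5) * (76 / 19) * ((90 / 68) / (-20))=-9 / 124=-0.07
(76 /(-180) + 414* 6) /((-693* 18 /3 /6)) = -111761 /31185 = -3.58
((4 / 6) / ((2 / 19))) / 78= 0.08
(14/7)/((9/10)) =20/9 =2.22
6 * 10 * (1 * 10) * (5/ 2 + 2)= 2700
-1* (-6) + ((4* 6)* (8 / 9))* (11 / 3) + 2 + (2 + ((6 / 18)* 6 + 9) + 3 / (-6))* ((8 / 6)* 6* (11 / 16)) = 5579 / 36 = 154.97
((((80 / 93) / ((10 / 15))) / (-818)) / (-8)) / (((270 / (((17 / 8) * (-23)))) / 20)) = -1955 / 2738664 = -0.00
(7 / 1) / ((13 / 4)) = 28 / 13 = 2.15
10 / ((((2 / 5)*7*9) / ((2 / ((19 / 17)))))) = 850 / 1197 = 0.71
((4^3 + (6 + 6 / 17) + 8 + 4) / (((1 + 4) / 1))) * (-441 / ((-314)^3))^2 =6806835 / 2036745769077064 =0.00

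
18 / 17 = 1.06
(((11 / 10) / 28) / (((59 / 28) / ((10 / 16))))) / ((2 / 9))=99 / 1888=0.05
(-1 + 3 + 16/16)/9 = 1/3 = 0.33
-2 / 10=-1 / 5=-0.20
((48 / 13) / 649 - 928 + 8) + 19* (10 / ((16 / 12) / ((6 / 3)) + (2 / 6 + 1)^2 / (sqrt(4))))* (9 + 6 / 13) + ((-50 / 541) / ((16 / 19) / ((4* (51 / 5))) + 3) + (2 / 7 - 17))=20473486610534 / 93520339913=218.92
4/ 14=2/ 7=0.29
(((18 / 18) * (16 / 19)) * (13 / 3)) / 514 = 104 / 14649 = 0.01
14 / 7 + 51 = 53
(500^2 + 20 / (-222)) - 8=27749102 / 111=249991.91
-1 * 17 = -17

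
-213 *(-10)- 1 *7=2123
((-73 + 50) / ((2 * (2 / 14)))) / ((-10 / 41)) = 330.05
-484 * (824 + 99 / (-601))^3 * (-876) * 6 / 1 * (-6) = -1852663454835546375000000 / 217081801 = -8534402452444856.84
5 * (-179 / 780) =-179 / 156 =-1.15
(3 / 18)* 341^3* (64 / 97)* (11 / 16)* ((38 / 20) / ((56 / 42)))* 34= 140882920013 / 970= 145240123.72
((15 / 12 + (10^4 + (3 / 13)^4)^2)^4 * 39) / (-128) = -34005526310928749255724891320338884444766137510152870341864300728136803 / 1116076224264578154002748821563953545216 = -30468820651865588826497090000000.00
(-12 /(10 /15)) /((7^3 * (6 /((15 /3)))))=-15 /343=-0.04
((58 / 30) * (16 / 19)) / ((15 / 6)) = 928 / 1425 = 0.65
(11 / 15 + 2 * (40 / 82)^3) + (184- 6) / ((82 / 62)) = 135.55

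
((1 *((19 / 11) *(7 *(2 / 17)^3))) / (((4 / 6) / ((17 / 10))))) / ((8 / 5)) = 399 / 12716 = 0.03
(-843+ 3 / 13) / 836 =-249 / 247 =-1.01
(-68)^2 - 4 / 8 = 9247 / 2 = 4623.50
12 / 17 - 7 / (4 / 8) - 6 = -328 / 17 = -19.29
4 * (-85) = -340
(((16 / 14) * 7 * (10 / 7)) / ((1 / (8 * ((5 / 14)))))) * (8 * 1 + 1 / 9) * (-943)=-110142400 / 441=-249756.01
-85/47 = -1.81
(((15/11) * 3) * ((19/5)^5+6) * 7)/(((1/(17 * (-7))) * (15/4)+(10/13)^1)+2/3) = 94122765828/5781875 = 16278.93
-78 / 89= -0.88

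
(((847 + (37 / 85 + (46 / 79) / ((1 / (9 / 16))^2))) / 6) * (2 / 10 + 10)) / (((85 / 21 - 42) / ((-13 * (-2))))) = -198893041347 / 201481600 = -987.15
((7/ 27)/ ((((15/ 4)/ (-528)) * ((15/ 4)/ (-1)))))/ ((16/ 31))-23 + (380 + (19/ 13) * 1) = 9932996/ 26325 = 377.32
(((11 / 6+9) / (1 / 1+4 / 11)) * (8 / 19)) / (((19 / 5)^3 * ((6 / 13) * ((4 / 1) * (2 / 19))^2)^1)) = 232375 / 311904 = 0.75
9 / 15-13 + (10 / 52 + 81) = 8943 / 130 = 68.79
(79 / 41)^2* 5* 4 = 124820 / 1681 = 74.25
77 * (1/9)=77/9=8.56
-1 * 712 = -712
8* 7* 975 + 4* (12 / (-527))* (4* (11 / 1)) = 28772088 / 527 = 54595.99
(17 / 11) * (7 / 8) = 119 / 88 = 1.35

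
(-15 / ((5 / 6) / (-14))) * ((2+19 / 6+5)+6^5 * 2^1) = 3921666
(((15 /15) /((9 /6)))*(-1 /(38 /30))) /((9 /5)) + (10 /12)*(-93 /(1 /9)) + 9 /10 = -595843 /855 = -696.89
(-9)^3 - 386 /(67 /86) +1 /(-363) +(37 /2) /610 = -36330973403 /29671620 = -1224.44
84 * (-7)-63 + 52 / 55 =-35753 / 55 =-650.05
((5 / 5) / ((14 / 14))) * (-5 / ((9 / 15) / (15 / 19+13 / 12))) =-10675 / 684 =-15.61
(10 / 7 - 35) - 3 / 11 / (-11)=-28414 / 847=-33.55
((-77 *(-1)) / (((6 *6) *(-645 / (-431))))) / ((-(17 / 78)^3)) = -145823678 / 1056295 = -138.05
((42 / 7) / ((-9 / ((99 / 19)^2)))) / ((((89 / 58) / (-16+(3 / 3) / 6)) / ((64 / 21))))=6737280 / 11837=569.17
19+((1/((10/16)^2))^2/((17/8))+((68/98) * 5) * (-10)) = -6564993/520625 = -12.61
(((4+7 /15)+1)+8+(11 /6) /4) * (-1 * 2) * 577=-321389 /20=-16069.45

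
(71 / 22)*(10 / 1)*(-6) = -2130 / 11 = -193.64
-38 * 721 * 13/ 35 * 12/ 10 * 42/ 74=-6411132/ 925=-6930.95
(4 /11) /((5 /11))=4 /5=0.80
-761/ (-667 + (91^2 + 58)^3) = -761/ 579885061552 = -0.00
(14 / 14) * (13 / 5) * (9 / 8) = 117 / 40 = 2.92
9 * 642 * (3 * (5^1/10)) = 8667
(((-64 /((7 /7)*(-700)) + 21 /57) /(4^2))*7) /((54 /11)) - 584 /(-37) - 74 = -883379297 /15184800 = -58.18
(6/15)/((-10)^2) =1/250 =0.00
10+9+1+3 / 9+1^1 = 64 / 3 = 21.33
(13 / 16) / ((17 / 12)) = 39 / 68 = 0.57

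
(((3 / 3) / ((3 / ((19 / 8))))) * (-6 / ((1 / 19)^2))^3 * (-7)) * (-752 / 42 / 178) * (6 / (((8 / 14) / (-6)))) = 31761050630148 / 89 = 356865737417.39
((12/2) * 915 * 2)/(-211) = -10980/211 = -52.04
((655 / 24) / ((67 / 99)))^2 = 467208225 / 287296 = 1626.23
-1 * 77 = -77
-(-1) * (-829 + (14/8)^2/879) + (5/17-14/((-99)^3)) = -64082684463223/77328949104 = -828.70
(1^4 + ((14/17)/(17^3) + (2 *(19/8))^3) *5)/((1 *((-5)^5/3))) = -8609107557/16704200000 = -0.52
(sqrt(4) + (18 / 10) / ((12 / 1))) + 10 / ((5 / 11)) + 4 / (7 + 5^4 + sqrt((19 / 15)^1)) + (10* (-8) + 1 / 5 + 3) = -6308123673 / 119826820-4* sqrt(285) / 5991341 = -52.64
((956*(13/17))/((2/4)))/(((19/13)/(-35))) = -11309480/323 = -35013.87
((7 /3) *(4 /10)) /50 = 7 /375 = 0.02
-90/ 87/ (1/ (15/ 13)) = -450/ 377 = -1.19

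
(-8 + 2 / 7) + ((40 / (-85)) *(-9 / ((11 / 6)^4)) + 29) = 37738837 / 1742279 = 21.66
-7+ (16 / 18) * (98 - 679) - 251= -6970 / 9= -774.44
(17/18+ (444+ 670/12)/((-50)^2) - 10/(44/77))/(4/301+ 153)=-221536903/2072565000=-0.11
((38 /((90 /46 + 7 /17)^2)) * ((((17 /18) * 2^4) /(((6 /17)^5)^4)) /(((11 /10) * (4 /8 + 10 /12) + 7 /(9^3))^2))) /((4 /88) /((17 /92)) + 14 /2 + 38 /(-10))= 15153749815.14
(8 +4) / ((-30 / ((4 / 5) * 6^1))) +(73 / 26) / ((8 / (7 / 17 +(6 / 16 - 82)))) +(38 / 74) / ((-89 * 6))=-212552899571 / 6986428800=-30.42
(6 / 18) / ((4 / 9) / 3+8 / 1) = 9 / 220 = 0.04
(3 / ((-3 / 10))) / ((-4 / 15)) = 75 / 2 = 37.50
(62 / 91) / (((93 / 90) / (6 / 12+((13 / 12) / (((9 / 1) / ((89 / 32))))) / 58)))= 72415 / 217152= 0.33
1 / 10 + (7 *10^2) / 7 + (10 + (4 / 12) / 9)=29737 / 270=110.14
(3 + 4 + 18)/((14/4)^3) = 200/343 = 0.58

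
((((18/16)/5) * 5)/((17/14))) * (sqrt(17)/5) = 63 * sqrt(17)/340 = 0.76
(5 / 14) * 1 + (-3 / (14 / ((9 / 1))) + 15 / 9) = 2 / 21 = 0.10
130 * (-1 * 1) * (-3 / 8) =195 / 4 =48.75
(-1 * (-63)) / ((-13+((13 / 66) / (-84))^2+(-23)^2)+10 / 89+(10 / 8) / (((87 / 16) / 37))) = 4997755401408 / 41617666727005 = 0.12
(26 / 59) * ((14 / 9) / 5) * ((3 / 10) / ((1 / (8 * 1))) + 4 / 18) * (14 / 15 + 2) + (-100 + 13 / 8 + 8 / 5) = -23260069 / 243000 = -95.72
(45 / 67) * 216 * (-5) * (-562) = 27313200 / 67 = 407659.70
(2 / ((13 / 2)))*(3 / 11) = 12 / 143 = 0.08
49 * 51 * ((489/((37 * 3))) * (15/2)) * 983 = 6006184065/74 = 81164649.53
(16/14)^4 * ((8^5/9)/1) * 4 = 536870912/21609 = 24844.78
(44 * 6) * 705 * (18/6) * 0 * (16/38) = 0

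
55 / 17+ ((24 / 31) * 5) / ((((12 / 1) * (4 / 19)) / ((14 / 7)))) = 3320 / 527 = 6.30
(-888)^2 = 788544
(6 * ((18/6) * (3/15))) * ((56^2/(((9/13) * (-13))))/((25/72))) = -451584/125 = -3612.67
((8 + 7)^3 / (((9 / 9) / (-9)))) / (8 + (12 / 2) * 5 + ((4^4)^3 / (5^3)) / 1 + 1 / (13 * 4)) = -197437500 / 872662357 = -0.23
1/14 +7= 99/14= 7.07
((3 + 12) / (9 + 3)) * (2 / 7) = 5 / 14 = 0.36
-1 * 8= -8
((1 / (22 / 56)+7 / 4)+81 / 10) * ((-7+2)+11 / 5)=-19089 / 550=-34.71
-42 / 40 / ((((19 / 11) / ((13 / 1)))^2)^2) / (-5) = 8781393621 / 13032100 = 673.83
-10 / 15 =-2 / 3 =-0.67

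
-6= -6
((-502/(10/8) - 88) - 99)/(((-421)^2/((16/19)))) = -47088/16837895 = -0.00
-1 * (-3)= 3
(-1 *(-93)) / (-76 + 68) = -93 / 8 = -11.62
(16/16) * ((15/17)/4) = 0.22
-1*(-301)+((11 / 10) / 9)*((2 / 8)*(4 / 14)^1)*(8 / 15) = 1422247 / 4725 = 301.00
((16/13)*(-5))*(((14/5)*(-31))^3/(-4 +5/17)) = -3176435584/2925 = -1085960.88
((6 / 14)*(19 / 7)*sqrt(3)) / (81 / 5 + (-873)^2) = 95*sqrt(3) / 62241858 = 0.00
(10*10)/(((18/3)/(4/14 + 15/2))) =2725/21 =129.76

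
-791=-791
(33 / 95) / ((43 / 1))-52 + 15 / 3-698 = -3043292 / 4085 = -744.99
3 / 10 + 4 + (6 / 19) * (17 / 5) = 1021 / 190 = 5.37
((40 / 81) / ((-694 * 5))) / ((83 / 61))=-244 / 2332881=-0.00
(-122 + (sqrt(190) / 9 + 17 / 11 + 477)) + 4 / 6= sqrt(190) / 9 + 11788 / 33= 358.74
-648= -648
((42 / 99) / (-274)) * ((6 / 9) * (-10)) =140 / 13563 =0.01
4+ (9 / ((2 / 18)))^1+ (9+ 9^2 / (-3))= 67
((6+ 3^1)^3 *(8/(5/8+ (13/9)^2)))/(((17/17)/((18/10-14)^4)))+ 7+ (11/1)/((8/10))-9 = 209301316305379/4392500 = 47649702.06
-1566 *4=-6264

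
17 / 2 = 8.50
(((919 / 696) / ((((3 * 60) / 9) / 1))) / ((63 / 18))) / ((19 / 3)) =919 / 308560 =0.00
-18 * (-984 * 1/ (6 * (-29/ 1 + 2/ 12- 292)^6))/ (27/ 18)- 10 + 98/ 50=-409110335916792946617/ 50884370138916015625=-8.04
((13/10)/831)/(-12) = -13/99720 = -0.00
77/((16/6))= 231/8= 28.88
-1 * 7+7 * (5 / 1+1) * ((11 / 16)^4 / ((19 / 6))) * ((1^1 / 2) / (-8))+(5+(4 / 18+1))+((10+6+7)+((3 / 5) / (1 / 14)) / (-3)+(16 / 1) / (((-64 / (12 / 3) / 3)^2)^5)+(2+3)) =1424050571599471 / 58755152609280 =24.24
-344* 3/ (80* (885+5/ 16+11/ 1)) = -1032/ 71705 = -0.01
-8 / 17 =-0.47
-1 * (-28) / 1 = 28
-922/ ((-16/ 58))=3342.25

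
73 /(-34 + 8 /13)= -949 /434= -2.19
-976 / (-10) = 97.60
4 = 4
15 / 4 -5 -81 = -329 / 4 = -82.25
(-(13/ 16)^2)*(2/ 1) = -169/ 128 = -1.32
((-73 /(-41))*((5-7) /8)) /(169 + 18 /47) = -3431 /1305604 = -0.00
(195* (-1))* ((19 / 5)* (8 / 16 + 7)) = -11115 / 2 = -5557.50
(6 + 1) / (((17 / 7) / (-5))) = -14.41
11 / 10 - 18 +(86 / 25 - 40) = -2673 / 50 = -53.46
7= 7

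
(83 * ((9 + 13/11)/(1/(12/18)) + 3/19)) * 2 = 722930/627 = 1153.00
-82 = -82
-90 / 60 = -3 / 2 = -1.50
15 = 15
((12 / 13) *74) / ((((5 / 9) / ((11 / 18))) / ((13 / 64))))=15.26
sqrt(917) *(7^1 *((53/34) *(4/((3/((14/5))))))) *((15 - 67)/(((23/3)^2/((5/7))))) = -231504 *sqrt(917)/8993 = -779.54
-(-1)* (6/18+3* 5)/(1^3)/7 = 46/21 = 2.19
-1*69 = -69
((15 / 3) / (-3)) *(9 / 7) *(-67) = 143.57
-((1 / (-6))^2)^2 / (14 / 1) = -1 / 18144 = -0.00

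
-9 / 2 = -4.50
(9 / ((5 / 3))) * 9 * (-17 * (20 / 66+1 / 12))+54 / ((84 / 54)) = -438129 / 1540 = -284.50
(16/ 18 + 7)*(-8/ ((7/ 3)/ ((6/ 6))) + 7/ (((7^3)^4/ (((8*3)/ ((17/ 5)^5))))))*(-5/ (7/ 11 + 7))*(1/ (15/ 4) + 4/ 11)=658118624401449536/ 58957945564050771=11.16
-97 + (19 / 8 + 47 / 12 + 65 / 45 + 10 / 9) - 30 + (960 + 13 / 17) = 1031357 / 1224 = 842.61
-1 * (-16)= 16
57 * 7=399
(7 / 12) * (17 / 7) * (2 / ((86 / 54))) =153 / 86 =1.78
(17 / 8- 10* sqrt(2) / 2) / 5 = 17 / 40- sqrt(2) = -0.99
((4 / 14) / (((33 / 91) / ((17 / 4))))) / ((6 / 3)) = 221 / 132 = 1.67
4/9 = 0.44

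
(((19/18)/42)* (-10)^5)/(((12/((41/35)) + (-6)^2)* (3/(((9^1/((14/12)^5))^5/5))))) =-3363605145751001675857920000/741610946674172590146271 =-4535.54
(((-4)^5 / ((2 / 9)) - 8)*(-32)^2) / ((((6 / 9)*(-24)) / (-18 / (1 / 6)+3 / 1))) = -31019520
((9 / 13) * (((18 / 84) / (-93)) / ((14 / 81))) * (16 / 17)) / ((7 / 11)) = -32076 / 2349893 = -0.01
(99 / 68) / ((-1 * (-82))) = 99 / 5576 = 0.02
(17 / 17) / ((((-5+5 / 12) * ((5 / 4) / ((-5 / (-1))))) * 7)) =-48 / 385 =-0.12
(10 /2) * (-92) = -460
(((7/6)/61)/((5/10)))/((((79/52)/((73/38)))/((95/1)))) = 4.60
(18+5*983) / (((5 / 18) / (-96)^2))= 818325504 / 5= 163665100.80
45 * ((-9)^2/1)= 3645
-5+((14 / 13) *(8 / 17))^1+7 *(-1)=-2540 / 221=-11.49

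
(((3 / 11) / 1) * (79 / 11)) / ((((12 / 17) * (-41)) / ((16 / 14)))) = -2686 / 34727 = -0.08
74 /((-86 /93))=-3441 /43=-80.02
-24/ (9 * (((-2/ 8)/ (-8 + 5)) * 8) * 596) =-1/ 149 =-0.01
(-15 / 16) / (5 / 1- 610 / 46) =69 / 608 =0.11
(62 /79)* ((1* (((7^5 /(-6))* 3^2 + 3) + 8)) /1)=-1562369 /79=-19776.82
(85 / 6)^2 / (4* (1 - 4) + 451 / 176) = -28900 / 1359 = -21.27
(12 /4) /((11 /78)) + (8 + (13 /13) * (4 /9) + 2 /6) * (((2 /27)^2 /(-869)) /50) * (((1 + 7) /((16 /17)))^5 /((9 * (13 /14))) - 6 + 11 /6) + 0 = 35915480401 /1688801400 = 21.27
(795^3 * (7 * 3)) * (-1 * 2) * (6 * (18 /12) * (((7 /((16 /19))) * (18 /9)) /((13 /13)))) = -12630333877875 /4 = -3157583469468.75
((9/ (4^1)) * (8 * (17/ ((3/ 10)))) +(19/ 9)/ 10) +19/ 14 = 321794/ 315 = 1021.57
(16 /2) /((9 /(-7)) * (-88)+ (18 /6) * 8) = 7 /120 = 0.06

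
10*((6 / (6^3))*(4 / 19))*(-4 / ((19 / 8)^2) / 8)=-320 / 61731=-0.01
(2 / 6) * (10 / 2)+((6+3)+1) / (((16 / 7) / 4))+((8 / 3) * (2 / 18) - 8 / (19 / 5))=17809 / 1026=17.36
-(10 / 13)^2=-100 / 169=-0.59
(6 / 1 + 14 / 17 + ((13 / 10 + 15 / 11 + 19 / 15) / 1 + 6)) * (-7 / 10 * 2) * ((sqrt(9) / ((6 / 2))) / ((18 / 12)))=-657923 / 42075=-15.64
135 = 135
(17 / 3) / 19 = 17 / 57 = 0.30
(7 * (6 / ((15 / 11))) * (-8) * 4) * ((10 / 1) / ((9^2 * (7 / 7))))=-9856 / 81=-121.68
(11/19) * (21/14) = 33/38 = 0.87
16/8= 2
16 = 16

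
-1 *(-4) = 4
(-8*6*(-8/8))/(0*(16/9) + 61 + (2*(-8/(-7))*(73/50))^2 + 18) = 1470000/2760431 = 0.53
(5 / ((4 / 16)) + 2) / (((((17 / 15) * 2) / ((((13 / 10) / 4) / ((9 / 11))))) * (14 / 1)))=1573 / 5712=0.28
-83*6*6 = -2988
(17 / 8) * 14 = 119 / 4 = 29.75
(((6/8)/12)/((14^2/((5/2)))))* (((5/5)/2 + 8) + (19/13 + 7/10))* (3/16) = 0.00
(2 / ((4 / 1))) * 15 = 15 / 2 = 7.50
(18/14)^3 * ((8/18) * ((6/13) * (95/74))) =92340/164983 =0.56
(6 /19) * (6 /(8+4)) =3 /19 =0.16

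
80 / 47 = 1.70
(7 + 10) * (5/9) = 9.44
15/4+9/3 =27/4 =6.75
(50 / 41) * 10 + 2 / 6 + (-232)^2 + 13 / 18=39731891 / 738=53837.25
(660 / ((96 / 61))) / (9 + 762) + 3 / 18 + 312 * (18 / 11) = 11562567 / 22616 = 511.26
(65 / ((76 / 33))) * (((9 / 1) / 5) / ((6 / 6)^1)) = 3861 / 76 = 50.80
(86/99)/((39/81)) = 258/143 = 1.80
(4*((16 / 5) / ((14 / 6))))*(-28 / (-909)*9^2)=6912 / 505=13.69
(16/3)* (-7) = -112/3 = -37.33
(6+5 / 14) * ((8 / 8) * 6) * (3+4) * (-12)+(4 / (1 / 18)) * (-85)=-9324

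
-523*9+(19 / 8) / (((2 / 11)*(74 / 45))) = -5563683 / 1184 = -4699.06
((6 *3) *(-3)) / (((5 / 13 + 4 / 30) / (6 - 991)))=10372050 / 101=102693.56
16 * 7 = 112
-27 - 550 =-577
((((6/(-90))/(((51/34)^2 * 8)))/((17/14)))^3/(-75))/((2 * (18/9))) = 343/3626346712500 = 0.00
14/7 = 2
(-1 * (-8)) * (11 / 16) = 5.50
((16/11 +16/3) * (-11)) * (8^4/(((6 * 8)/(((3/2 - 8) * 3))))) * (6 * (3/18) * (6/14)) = 53248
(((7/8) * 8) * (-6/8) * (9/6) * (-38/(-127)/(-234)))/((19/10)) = 0.01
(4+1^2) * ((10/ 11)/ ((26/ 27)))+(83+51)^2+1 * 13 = 2570242/ 143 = 17973.72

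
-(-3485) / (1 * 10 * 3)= 697 / 6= 116.17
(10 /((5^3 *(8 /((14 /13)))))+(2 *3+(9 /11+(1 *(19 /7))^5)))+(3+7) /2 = 19125593489 /120170050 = 159.15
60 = 60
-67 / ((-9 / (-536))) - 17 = -36065 / 9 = -4007.22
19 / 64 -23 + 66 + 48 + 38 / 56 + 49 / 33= 1381717 / 14784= 93.46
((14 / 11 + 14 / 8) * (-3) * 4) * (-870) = 347130 / 11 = 31557.27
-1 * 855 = -855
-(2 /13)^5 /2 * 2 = -32 /371293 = -0.00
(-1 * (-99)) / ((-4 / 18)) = -891 / 2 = -445.50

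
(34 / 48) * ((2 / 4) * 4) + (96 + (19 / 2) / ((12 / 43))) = 3155 / 24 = 131.46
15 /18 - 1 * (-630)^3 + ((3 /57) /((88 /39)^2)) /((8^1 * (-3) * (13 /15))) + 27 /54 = 882981974114597 /3531264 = 250047001.33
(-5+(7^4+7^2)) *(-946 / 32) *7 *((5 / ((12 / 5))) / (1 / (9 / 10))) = -121430925 / 128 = -948679.10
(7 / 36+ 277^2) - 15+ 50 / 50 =2761747 / 36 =76715.19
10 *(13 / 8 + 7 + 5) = 136.25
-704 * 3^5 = -171072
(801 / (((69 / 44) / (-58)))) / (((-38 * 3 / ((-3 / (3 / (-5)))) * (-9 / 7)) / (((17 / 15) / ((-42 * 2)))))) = 482647 / 35397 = 13.64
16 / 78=8 / 39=0.21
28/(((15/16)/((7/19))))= 3136/285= 11.00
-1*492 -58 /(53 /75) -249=-43623 /53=-823.08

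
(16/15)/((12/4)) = 16/45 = 0.36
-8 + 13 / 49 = -379 / 49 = -7.73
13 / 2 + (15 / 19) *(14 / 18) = 811 / 114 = 7.11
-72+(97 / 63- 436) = -31907 / 63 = -506.46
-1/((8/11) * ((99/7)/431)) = -3017/72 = -41.90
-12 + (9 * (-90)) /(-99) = -42 /11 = -3.82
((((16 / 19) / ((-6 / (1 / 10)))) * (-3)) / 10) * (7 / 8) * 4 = 7 / 475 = 0.01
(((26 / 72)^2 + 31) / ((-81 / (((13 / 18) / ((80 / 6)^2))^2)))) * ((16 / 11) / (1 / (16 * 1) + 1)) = -1363661 / 157044096000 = -0.00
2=2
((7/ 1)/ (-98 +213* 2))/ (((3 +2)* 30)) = 7/ 49200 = 0.00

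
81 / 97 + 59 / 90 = 1.49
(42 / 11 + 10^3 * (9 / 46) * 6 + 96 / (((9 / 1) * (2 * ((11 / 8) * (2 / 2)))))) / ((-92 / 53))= -23766313 / 34914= -680.71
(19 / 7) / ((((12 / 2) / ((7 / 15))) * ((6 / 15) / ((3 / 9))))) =19 / 108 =0.18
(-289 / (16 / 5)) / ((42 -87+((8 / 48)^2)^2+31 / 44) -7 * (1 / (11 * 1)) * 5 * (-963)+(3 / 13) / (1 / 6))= -16737435 / 559909403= -0.03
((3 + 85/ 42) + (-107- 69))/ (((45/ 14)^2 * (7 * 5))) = -14362/ 30375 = -0.47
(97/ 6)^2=9409/ 36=261.36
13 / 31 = 0.42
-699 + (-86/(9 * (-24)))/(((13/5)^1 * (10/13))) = -150941/216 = -698.80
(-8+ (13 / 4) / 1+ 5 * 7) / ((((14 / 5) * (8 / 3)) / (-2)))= -1815 / 224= -8.10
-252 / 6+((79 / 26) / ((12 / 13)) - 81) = -2873 / 24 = -119.71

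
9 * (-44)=-396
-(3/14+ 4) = -59/14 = -4.21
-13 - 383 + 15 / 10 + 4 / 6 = -2363 / 6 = -393.83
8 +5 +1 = 14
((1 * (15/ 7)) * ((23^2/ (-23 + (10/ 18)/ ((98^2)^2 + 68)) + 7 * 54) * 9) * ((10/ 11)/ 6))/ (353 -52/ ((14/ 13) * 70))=8896160987240625/ 3021396413919818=2.94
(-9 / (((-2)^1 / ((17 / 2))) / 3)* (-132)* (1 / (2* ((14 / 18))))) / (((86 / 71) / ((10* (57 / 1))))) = -2758495905 / 602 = -4582219.11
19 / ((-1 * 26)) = -19 / 26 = -0.73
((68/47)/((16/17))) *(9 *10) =138.35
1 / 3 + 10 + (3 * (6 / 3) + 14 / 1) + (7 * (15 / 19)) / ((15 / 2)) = 1771 / 57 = 31.07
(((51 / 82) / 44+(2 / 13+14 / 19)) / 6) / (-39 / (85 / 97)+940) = 68540345 / 407001861552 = 0.00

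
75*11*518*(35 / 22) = 679875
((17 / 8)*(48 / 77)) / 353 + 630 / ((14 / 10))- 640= -190.00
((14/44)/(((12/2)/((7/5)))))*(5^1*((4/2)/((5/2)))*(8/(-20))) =-98/825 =-0.12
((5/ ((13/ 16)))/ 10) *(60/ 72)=20/ 39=0.51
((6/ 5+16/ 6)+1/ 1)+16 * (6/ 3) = 553/ 15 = 36.87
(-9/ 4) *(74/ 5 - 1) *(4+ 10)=-4347/ 10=-434.70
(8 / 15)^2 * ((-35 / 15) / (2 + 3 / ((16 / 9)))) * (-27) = 7168 / 1475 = 4.86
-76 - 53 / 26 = -2029 / 26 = -78.04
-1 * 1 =-1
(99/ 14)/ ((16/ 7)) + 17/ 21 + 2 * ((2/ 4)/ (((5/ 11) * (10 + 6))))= 13577/ 3360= 4.04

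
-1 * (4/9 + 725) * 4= -26116/9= -2901.78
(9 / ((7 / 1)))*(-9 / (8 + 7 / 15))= -1215 / 889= -1.37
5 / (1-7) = -5 / 6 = -0.83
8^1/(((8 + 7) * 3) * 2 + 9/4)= 32/369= 0.09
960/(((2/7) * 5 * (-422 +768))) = 336/173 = 1.94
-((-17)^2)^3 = -24137569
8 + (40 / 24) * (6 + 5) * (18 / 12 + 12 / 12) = 323 / 6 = 53.83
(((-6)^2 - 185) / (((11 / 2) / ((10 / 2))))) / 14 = -745 / 77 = -9.68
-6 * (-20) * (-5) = -600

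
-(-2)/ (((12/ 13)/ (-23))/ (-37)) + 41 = 11309/ 6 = 1884.83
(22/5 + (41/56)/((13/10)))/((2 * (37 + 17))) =0.05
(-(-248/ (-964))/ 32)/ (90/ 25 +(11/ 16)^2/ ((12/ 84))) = -2480/ 2131163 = -0.00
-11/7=-1.57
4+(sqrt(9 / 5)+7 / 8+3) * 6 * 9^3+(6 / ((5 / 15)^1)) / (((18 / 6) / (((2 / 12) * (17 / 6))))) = 13122 * sqrt(5) / 5+203473 / 12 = 22824.42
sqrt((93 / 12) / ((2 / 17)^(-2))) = sqrt(31) / 17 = 0.33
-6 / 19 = -0.32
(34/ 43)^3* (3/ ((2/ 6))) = 353736/ 79507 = 4.45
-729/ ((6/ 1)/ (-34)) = 4131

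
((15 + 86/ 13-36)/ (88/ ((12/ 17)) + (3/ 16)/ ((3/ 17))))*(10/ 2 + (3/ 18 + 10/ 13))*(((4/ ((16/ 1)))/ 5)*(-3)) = 30558/ 299975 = 0.10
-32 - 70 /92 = -1507 /46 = -32.76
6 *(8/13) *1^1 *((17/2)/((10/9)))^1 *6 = 11016/65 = 169.48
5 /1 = 5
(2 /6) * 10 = 10 /3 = 3.33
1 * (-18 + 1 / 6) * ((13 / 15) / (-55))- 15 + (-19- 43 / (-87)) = -4769411 / 143550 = -33.22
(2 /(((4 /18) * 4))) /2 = 9 /8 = 1.12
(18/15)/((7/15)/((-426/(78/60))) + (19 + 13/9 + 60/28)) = 0.05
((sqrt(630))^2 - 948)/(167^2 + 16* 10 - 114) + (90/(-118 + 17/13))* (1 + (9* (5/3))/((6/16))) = -883668/27935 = -31.63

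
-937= -937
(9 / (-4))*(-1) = 9 / 4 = 2.25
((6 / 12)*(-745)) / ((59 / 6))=-2235 / 59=-37.88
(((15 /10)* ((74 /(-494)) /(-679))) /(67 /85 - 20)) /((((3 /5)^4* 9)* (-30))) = 393125 /798620459364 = 0.00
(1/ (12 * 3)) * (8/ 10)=0.02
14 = 14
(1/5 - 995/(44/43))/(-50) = 213881/11000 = 19.44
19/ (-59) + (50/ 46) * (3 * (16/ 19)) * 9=24.39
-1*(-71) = 71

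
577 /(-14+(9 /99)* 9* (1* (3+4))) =-6347 /91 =-69.75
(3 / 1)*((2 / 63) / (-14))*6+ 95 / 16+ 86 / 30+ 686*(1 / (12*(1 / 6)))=4136737 / 11760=351.76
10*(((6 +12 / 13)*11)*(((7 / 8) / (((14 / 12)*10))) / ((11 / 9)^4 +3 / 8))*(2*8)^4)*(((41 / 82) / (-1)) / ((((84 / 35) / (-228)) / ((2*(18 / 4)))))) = 613914884.11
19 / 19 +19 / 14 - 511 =-7121 / 14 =-508.64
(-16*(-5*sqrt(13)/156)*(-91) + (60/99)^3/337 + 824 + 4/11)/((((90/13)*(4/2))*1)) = 32446978109/544984605 - 91*sqrt(13)/27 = 47.39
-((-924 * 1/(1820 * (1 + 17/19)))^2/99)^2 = -15768841/29982195360000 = -0.00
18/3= 6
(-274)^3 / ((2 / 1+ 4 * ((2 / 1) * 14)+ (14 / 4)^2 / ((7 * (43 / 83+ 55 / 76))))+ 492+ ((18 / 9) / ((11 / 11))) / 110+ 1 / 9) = -3798094089240 / 112172887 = -33859.29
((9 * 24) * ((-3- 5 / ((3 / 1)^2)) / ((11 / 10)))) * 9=-69120 / 11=-6283.64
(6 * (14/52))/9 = 7/39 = 0.18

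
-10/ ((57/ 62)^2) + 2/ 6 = -11.50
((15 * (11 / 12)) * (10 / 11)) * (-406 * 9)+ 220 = -45455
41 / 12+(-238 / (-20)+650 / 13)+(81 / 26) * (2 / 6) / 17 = 866909 / 13260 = 65.38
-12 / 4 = -3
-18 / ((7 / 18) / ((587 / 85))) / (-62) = 95094 / 18445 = 5.16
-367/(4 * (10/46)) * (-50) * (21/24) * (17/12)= 5022395/192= 26158.31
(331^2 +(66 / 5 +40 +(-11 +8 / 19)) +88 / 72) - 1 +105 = 93801061 / 855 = 109708.84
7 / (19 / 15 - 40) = -15 / 83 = -0.18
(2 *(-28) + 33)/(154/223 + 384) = -5129/85786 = -0.06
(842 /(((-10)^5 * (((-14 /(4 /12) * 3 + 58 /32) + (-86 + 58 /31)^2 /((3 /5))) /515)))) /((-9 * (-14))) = -41671843 /14133120723750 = -0.00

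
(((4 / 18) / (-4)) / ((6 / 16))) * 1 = -4 / 27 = -0.15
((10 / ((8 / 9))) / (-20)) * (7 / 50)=-63 / 800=-0.08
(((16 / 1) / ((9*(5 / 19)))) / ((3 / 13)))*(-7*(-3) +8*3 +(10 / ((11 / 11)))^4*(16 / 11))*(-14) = -1775973472 / 297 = -5979708.66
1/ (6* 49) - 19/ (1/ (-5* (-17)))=-474809/ 294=-1615.00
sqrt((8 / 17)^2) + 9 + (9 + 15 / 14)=4651 / 238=19.54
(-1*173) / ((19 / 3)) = -519 / 19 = -27.32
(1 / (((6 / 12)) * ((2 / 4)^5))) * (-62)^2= 246016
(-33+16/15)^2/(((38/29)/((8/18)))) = 13307578/38475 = 345.88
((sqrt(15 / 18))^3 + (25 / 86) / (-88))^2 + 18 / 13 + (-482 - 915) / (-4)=7060579608271 / 20103393024 - 125 * sqrt(30) / 136224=351.21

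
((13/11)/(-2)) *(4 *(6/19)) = -156/209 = -0.75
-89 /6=-14.83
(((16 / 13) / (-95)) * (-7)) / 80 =0.00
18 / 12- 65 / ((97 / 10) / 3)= -3609 / 194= -18.60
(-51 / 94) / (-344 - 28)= 17 / 11656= 0.00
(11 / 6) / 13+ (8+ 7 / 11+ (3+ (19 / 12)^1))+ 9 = 22.36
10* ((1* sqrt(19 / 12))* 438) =730* sqrt(57) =5511.38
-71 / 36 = -1.97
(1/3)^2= 1/9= 0.11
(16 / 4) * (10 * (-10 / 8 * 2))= -100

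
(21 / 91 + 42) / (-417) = -183 / 1807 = -0.10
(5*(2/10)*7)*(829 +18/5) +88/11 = 29181/5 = 5836.20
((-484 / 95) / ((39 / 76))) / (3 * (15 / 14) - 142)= 27104 / 378885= 0.07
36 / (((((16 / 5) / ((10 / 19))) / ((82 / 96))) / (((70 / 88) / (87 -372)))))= -7175 / 508288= -0.01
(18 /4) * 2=9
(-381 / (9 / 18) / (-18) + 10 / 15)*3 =129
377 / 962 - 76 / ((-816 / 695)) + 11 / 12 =83077 / 1258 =66.04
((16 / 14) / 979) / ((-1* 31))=-8 / 212443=-0.00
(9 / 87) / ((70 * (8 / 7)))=3 / 2320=0.00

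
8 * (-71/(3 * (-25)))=568/75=7.57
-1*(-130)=130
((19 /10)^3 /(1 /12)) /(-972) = -6859 /81000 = -0.08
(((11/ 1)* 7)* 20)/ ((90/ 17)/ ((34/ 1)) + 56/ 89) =39610340/ 20189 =1961.98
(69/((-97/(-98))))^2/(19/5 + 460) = 76207740/7273157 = 10.48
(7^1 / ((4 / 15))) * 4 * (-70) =-7350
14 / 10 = 1.40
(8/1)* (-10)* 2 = -160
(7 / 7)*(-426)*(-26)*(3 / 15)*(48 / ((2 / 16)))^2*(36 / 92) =14699003904 / 115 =127817425.25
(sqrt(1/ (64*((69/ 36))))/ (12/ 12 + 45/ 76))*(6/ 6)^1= 19*sqrt(69)/ 2783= 0.06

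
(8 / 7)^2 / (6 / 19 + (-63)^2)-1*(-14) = 51737278 / 3695433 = 14.00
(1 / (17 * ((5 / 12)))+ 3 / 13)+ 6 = 7041 / 1105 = 6.37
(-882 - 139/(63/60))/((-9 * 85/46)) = 979892/16065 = 61.00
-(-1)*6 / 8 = 3 / 4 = 0.75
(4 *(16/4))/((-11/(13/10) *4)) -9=-521/55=-9.47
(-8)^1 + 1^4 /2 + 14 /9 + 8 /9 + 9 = 71 /18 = 3.94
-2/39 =-0.05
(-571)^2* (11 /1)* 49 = 175736099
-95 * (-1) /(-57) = -5 /3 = -1.67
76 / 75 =1.01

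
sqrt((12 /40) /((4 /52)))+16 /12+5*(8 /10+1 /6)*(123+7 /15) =sqrt(390) /10+26914 /45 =600.06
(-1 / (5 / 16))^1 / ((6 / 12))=-32 / 5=-6.40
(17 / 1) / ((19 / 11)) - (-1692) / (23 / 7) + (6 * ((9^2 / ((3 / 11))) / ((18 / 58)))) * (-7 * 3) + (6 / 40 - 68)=-120125.05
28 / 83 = 0.34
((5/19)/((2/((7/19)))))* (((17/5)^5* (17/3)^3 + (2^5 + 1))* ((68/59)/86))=830446476104/15455086875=53.73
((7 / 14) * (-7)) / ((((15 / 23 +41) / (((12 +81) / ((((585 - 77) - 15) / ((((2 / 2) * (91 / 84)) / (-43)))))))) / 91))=5904353 / 162469136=0.04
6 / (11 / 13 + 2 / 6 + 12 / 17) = 1989 / 625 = 3.18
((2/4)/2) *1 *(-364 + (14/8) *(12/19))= -6895/76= -90.72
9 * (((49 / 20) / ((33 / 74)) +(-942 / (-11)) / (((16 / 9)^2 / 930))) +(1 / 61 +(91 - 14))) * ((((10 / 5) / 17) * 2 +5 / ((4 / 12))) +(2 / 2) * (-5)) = 4250501557641 / 1825120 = 2328888.82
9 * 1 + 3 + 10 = 22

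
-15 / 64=-0.23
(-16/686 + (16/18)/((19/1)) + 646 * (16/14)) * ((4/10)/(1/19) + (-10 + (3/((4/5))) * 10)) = 844428936/32585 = 25914.65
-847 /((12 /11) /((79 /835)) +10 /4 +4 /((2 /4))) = -1472086 /38289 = -38.45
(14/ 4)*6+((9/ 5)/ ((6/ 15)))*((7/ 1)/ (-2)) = 21/ 4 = 5.25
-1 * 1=-1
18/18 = 1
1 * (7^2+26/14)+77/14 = 789/14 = 56.36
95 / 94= 1.01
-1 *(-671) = 671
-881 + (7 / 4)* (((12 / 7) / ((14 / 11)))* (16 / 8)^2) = -6101 / 7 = -871.57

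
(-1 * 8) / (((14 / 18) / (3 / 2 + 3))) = -324 / 7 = -46.29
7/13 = 0.54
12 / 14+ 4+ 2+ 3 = 69 / 7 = 9.86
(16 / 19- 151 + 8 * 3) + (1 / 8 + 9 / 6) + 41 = -12697 / 152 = -83.53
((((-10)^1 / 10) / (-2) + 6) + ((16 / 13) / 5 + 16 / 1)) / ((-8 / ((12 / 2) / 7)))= -8871 / 3640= -2.44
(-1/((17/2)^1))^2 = 4/289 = 0.01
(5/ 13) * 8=3.08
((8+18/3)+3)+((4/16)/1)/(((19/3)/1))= 1295/76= 17.04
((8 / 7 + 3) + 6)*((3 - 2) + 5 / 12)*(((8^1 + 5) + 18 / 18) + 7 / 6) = 15691 / 72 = 217.93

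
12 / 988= 3 / 247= 0.01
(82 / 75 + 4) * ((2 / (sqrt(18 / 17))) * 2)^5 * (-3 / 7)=-14130944 * sqrt(34) / 42525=-1937.61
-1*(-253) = 253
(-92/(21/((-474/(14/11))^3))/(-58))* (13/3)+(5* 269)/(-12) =-14127518771957/835548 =-16908087.59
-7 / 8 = -0.88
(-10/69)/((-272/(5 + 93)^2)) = 12005/2346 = 5.12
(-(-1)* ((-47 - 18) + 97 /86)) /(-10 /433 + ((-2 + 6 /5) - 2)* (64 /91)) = 32.06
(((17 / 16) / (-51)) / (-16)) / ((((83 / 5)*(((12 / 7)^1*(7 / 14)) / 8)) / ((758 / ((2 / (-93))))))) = -411215 / 15936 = -25.80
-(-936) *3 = 2808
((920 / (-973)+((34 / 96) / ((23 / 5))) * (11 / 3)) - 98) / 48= -2.06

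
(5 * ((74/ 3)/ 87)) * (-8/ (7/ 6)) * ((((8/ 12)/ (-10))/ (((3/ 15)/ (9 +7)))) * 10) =947200/ 1827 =518.45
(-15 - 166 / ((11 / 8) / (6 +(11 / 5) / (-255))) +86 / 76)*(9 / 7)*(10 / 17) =-557.54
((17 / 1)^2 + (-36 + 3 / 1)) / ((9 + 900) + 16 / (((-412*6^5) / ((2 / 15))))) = 384445440 / 1365081659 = 0.28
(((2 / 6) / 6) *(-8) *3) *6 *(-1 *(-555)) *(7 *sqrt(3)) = -31080 *sqrt(3) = -53832.14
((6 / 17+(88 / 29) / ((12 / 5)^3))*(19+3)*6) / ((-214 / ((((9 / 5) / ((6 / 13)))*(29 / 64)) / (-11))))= 792467 / 13969920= 0.06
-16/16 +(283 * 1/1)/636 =-353/636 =-0.56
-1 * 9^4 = -6561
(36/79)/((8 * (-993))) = -3/52298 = -0.00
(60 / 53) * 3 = 180 / 53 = 3.40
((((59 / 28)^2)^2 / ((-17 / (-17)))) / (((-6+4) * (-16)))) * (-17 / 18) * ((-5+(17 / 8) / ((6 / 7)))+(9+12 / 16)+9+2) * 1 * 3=-25749392125 / 809238528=-31.82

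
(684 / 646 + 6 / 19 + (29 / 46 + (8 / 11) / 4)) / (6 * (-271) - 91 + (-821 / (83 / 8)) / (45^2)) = -60072862275 / 47166791917234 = -0.00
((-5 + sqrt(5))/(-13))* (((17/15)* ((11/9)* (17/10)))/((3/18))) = 3179/585 -3179* sqrt(5)/2925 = 3.00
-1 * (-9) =9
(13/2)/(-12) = -13/24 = -0.54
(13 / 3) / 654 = 13 / 1962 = 0.01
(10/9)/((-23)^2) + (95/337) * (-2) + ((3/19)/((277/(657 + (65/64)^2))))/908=-17627489858228293/31405611128537088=-0.56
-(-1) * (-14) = -14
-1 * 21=-21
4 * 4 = 16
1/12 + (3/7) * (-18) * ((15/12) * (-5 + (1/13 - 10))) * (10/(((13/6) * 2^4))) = 295229/7098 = 41.59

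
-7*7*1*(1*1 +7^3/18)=-982.72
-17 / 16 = -1.06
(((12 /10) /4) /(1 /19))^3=185.19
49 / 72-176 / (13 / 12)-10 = -160787 / 936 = -171.78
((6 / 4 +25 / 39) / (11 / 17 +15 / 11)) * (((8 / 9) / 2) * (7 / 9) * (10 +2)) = 218603 / 49491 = 4.42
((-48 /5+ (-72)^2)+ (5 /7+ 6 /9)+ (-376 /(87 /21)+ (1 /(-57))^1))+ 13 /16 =4707839347 /925680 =5085.82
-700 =-700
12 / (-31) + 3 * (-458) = -42606 / 31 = -1374.39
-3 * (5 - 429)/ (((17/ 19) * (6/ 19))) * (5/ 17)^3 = 9566500/ 83521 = 114.54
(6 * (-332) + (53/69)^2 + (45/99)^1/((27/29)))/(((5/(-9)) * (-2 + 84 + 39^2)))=2.24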